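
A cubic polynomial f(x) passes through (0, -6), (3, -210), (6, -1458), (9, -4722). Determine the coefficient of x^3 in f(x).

-6

Write f(x) = ax^3 + bx^2 + cx + d. Substituting each data point gives a linear system:
  d = -6
  27a + 9b + 3c + d = -210
  216a + 36b + 6c + d = -1458
  729a + 81b + 9c + d = -4722
Solving the system yields a = -6, b = -4, c = -2, d = -6.
So f(x) = -6x^3 - 4x^2 - 2x - 6.
The leading coefficient is -6.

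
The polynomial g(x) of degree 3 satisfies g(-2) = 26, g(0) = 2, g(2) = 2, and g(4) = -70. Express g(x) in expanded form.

g(x) = -2x^3 + 3x^2 + 2x + 2

Using the Lagrange interpolation formula with nodes -2, 0, 2, 4:
  L_0(x) = x(x - 2)(x - 4) / -48
  L_1(x) = (x + 2)(x - 2)(x - 4) / 16
  L_2(x) = (x + 2)x(x - 4) / -16
  L_3(x) = (x + 2)x(x - 2) / 48
Then g(x) = 26·L_0(x) + 2·L_1(x) + 2·L_2(x) - 70·L_3(x).
Expanding and collecting terms gives g(x) = -2x³ + 3x² + 2x + 2.
Check: g(0) = 2. ✓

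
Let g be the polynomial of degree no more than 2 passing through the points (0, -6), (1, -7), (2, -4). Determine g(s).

Write g(s) = as^2 + bs + c. Substituting each data point gives a linear system:
  c = -6
  a + b + c = -7
  4a + 2b + c = -4
Solving the system yields a = 2, b = -3, c = -6.
So g(s) = 2s^2 - 3s - 6.
Check: g(0) = -6. ✓

g(s) = 2s^2 - 3s - 6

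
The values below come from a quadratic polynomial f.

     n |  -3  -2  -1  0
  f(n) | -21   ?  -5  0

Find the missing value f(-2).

The 3 known points determine the degree-2 polynomial uniquely.
Write f(n) = an^2 + bn + c. Substituting each data point gives a linear system:
  9a - 3b + c = -21
  a - b + c = -5
  c = 0
Solving the system yields a = -1, b = 4, c = 0.
So f(n) = -n^2 + 4n.
Then f(-2) = -12.

-12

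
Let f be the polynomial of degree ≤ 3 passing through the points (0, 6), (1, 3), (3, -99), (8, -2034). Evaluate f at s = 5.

-489

Using the Lagrange interpolation formula with nodes 0, 1, 3, 8:
  L_0(s) = (s - 1)(s - 3)(s - 8) / -24
  L_1(s) = s(s - 3)(s - 8) / 14
  L_2(s) = s(s - 1)(s - 8) / -30
  L_3(s) = s(s - 1)(s - 3) / 280
Then f(s) = 6·L_0(s) + 3·L_1(s) - 99·L_2(s) - 2034·L_3(s).
Expanding and collecting terms gives f(s) = -4s^3 + s + 6.
Evaluating at s = 5: f(5) = -489.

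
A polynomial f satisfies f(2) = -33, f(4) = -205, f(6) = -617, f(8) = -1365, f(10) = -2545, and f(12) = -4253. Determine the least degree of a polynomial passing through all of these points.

Forward differences of the values at x = 2, 4, 6, 8, 10, 12:
  f  : -33  -205  -617  -1365  -2545  -4253
  Δ  : -172  -412  -748  -1180  -1708
  Δ^2: -240  -336  -432  -528
  Δ^3: -96  -96  -96
  Δ^4: 0  0
  Δ^5: 0
The third differences are constant (-96) and nonzero, while all higher differences vanish, so the minimal degree is 3.

3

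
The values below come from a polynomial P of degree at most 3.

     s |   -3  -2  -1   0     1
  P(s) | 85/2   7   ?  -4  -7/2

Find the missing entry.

On equispaced nodes a degree-3 polynomial has vanishing fourth forward difference, so
  P(-3) - 4·P(-2) + 6·P(-1) - 4·P(0) + P(1) = 0.
Substituting the known values and solving for P(-1):
  6·P(-1) = -27
  P(-1) = -9/2.

-9/2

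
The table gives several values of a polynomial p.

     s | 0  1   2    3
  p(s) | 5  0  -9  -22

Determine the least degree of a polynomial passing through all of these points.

2

Forward differences of the values at s = 0, 1, 2, 3:
  p  : 5  0  -9  -22
  Δ  : -5  -9  -13
  Δ^2: -4  -4
  Δ^3: 0
The second differences are constant (-4) and nonzero, while all higher differences vanish, so the minimal degree is 2.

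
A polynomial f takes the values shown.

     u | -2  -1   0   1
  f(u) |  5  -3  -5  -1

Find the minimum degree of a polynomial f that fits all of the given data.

2

Forward differences of the values at u = -2, -1, 0, 1:
  f  : 5  -3  -5  -1
  Δ  : -8  -2  4
  Δ^2: 6  6
  Δ^3: 0
The second differences are constant (6) and nonzero, while all higher differences vanish, so the minimal degree is 2.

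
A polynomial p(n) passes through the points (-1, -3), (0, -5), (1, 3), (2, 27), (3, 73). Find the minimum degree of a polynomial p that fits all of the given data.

Forward differences of the values at n = -1, 0, 1, 2, 3:
  p  : -3  -5  3  27  73
  Δ  : -2  8  24  46
  Δ^2: 10  16  22
  Δ^3: 6  6
  Δ^4: 0
The third differences are constant (6) and nonzero, while all higher differences vanish, so the minimal degree is 3.

3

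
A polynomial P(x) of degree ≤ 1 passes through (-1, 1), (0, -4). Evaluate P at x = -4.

Using the Lagrange interpolation formula with nodes -1, 0:
  L_0(x) = x / -1
  L_1(x) = (x + 1) / 1
Then P(x) = 1·L_0(x) - 4·L_1(x).
Expanding and collecting terms gives P(x) = -5x - 4.
Evaluating at x = -4: P(-4) = 16.

16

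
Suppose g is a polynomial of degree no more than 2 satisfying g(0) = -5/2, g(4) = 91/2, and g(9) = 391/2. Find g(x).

g(x) = 2x^2 + 4x - 5/2

Using the Lagrange interpolation formula with nodes 0, 4, 9:
  L_0(x) = (x - 4)(x - 9) / 36
  L_1(x) = x(x - 9) / -20
  L_2(x) = x(x - 4) / 45
Then g(x) = -5/2·L_0(x) + 91/2·L_1(x) + 391/2·L_2(x).
Expanding and collecting terms gives g(x) = 2x² + 4x - 5/2.
Check: g(4) = 91/2. ✓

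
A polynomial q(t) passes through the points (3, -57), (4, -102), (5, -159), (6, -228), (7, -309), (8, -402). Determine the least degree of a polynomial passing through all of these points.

2

Forward differences of the values at t = 3, 4, 5, 6, 7, 8:
  q  : -57  -102  -159  -228  -309  -402
  Δ  : -45  -57  -69  -81  -93
  Δ^2: -12  -12  -12  -12
  Δ^3: 0  0  0
  Δ^4: 0  0
  Δ^5: 0
The second differences are constant (-12) and nonzero, while all higher differences vanish, so the minimal degree is 2.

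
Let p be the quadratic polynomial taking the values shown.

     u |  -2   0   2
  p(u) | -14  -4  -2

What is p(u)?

Write p(u) = au^2 + bu + c. Substituting each data point gives a linear system:
  4a - 2b + c = -14
  c = -4
  4a + 2b + c = -2
Solving the system yields a = -1, b = 3, c = -4.
So p(u) = -u^2 + 3u - 4.
Check: p(0) = -4. ✓

p(u) = -u^2 + 3u - 4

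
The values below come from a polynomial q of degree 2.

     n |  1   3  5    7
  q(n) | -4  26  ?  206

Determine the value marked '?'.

96

The 3 known points determine the degree-2 polynomial uniquely.
Write q(n) = an^2 + bn + c. Substituting each data point gives a linear system:
  a + b + c = -4
  9a + 3b + c = 26
  49a + 7b + c = 206
Solving the system yields a = 5, b = -5, c = -4.
So q(n) = 5n^2 - 5n - 4.
Then q(5) = 96.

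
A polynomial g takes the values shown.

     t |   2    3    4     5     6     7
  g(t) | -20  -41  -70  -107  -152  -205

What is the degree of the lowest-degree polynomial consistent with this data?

Forward differences of the values at t = 2, 3, 4, 5, 6, 7:
  g  : -20  -41  -70  -107  -152  -205
  Δ  : -21  -29  -37  -45  -53
  Δ^2: -8  -8  -8  -8
  Δ^3: 0  0  0
  Δ^4: 0  0
  Δ^5: 0
The second differences are constant (-8) and nonzero, while all higher differences vanish, so the minimal degree is 2.

2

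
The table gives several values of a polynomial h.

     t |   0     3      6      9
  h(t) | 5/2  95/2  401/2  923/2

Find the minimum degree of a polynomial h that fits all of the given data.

2

Forward differences of the values at t = 0, 3, 6, 9:
  h  : 5/2  95/2  401/2  923/2
  Δ  : 45  153  261
  Δ^2: 108  108
  Δ^3: 0
The second differences are constant (108) and nonzero, while all higher differences vanish, so the minimal degree is 2.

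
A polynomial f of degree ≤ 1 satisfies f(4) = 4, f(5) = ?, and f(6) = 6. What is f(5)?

5

On equispaced nodes a degree-1 polynomial has vanishing second forward difference, so
  f(4) - 2·f(5) + f(6) = 0.
Substituting the known values and solving for f(5):
  -2·f(5) = -10
  f(5) = 5.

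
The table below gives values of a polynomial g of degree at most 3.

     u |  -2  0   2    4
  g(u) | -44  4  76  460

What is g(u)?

g(u) = 6u^3 + 3u^2 + 6u + 4

Write g(u) = au^3 + bu^2 + cu + d. Substituting each data point gives a linear system:
  -8a + 4b - 2c + d = -44
  d = 4
  8a + 4b + 2c + d = 76
  64a + 16b + 4c + d = 460
Solving the system yields a = 6, b = 3, c = 6, d = 4.
So g(u) = 6u^3 + 3u^2 + 6u + 4.
Check: g(2) = 76. ✓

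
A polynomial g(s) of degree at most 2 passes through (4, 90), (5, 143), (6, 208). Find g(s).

g(s) = 6s^2 - s - 2

Using the Lagrange interpolation formula with nodes 4, 5, 6:
  L_0(s) = (s - 5)(s - 6) / 2
  L_1(s) = (s - 4)(s - 6) / -1
  L_2(s) = (s - 4)(s - 5) / 2
Then g(s) = 90·L_0(s) + 143·L_1(s) + 208·L_2(s).
Expanding and collecting terms gives g(s) = 6s^2 - s - 2.
Check: g(5) = 143. ✓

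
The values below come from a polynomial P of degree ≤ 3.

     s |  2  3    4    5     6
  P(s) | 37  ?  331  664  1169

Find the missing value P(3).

On equispaced nodes a degree-3 polynomial has vanishing fourth forward difference, so
  P(2) - 4·P(3) + 6·P(4) - 4·P(5) + P(6) = 0.
Substituting the known values and solving for P(3):
  -4·P(3) = -536
  P(3) = 134.

134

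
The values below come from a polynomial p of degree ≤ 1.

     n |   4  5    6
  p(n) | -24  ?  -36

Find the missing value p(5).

-30

On equispaced nodes a degree-1 polynomial has vanishing second forward difference, so
  p(4) - 2·p(5) + p(6) = 0.
Substituting the known values and solving for p(5):
  -2·p(5) = 60
  p(5) = -30.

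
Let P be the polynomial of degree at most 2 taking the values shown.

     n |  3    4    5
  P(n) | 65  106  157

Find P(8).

Write P(n) = an^2 + bn + c. Substituting each data point gives a linear system:
  9a + 3b + c = 65
  16a + 4b + c = 106
  25a + 5b + c = 157
Solving the system yields a = 5, b = 6, c = 2.
So P(n) = 5n^2 + 6n + 2.
Then P(8) = 370.

370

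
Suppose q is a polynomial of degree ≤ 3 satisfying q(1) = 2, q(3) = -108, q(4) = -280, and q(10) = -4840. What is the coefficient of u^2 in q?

Write q(u) = au^3 + bu^2 + cu + d. Substituting each data point gives a linear system:
  a + b + c + d = 2
  27a + 9b + 3c + d = -108
  64a + 16b + 4c + d = -280
  1000a + 100b + 10c + d = -4840
Solving the system yields a = -5, b = 1, c = 6, d = 0.
So q(u) = -5u^3 + u^2 + 6u.
The coefficient of u^2 is 1.

1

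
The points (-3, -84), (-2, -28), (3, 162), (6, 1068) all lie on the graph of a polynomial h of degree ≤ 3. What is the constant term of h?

-6

Write h(t) = at^3 + bt^2 + ct + d. Substituting each data point gives a linear system:
  -27a + 9b - 3c + d = -84
  -8a + 4b - 2c + d = -28
  27a + 9b + 3c + d = 162
  216a + 36b + 6c + d = 1068
Solving the system yields a = 4, b = 5, c = 5, d = -6.
So h(t) = 4t^3 + 5t^2 + 5t - 6.
The constant term is -6.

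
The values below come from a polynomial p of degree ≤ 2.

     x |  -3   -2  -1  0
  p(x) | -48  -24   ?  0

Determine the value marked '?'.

On equispaced nodes a degree-2 polynomial has vanishing third forward difference, so
  - p(-3) + 3·p(-2) - 3·p(-1) + p(0) = 0.
Substituting the known values and solving for p(-1):
  -3·p(-1) = 24
  p(-1) = -8.

-8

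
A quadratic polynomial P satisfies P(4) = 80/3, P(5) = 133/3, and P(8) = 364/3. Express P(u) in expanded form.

Write P(u) = au^2 + bu + c. Substituting each data point gives a linear system:
  16a + 4b + c = 80/3
  25a + 5b + c = 133/3
  64a + 8b + c = 364/3
Solving the system yields a = 2, b = -1/3, c = -4.
So P(u) = 2u^2 - (1/3)u - 4.
Check: P(5) = 133/3. ✓

P(u) = 2u^2 - (1/3)u - 4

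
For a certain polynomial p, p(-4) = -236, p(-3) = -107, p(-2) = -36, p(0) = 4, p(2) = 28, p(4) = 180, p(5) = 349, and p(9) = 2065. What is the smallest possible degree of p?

3

Divided differences on the nodes -4, -3, -2, 0, 2, 4, 5, 9:
  order 0: -236  -107  -36  4  28  180  349  2065
  order 1: 129  71  20  12  76  169  429
  order 2: -29  -17  -2  16  31  52
  order 3: 3  3  3  3  3
  order 4: 0  0  0  0
  order 5: 0  0  0
  order 6: 0  0
  order 7: 0
The order-3 divided differences are all 3 (nonzero) and every higher order vanishes, so the data lies on a polynomial of degree exactly 3.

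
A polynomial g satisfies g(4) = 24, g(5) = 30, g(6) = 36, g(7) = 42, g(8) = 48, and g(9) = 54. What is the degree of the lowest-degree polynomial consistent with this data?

1

Forward differences of the values at t = 4, 5, 6, 7, 8, 9:
  g  : 24  30  36  42  48  54
  Δ  : 6  6  6  6  6
  Δ^2: 0  0  0  0
  Δ^3: 0  0  0
  Δ^4: 0  0
  Δ^5: 0
The first differences are constant (6) and nonzero, while all higher differences vanish, so the minimal degree is 1.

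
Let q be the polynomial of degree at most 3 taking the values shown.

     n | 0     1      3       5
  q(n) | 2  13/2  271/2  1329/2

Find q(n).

q(n) = 6n^3 - 4n^2 + (5/2)n + 2

Write q(n) = an^3 + bn^2 + cn + d. Substituting each data point gives a linear system:
  d = 2
  a + b + c + d = 13/2
  27a + 9b + 3c + d = 271/2
  125a + 25b + 5c + d = 1329/2
Solving the system yields a = 6, b = -4, c = 5/2, d = 2.
So q(n) = 6n^3 - 4n^2 + (5/2)n + 2.
Check: q(1) = 13/2. ✓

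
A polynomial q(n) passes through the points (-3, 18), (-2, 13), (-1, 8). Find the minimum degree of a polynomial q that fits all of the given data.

Forward differences of the values at n = -3, -2, -1:
  q  : 18  13  8
  Δ  : -5  -5
  Δ^2: 0
The first differences are constant (-5) and nonzero, while all higher differences vanish, so the minimal degree is 1.

1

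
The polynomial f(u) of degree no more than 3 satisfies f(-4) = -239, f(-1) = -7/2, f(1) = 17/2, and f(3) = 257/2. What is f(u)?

Using the Lagrange interpolation formula with nodes -4, -1, 1, 3:
  L_0(u) = (u + 1)(u - 1)(u - 3) / -105
  L_1(u) = (u + 4)(u - 1)(u - 3) / 24
  L_2(u) = (u + 4)(u + 1)(u - 3) / -20
  L_3(u) = (u + 4)(u + 1)(u - 1) / 56
Then f(u) = -239·L_0(u) - 7/2·L_1(u) + 17/2·L_2(u) + 257/2·L_3(u).
Expanding and collecting terms gives f(u) = 4u^3 + (3/2)u^2 + 2u + 1.
Check: f(-4) = -239. ✓

f(u) = 4u^3 + (3/2)u^2 + 2u + 1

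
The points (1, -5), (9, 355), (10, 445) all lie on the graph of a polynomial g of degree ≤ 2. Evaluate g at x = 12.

655

Using the Lagrange interpolation formula with nodes 1, 9, 10:
  L_0(x) = (x - 9)(x - 10) / 72
  L_1(x) = (x - 1)(x - 10) / -8
  L_2(x) = (x - 1)(x - 9) / 9
Then g(x) = -5·L_0(x) + 355·L_1(x) + 445·L_2(x).
Expanding and collecting terms gives g(x) = 5x^2 - 5x - 5.
Evaluating at x = 12: g(12) = 655.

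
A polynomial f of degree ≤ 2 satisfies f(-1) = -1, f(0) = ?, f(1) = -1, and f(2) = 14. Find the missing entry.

-6

On equispaced nodes a degree-2 polynomial has vanishing third forward difference, so
  - f(-1) + 3·f(0) - 3·f(1) + f(2) = 0.
Substituting the known values and solving for f(0):
  3·f(0) = -18
  f(0) = -6.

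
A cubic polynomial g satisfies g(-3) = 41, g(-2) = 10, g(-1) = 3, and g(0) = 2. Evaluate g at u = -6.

Forward differences of the values at u = -3, -2, -1, 0:
  g  : 41  10  3  2
  Δ  : -31  -7  -1
  Δ^2: 24  6
  Δ^3: -18
The third differences are constant, confirming degree 3.
Interpolating (Newton forward form) and evaluating at u = -6 gives g(-6) = 458.

458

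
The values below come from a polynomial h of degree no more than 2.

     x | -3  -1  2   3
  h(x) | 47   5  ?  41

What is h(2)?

The 3 known points determine the degree-2 polynomial uniquely.
Write h(x) = ax^2 + bx + c. Substituting each data point gives a linear system:
  9a - 3b + c = 47
  a - b + c = 5
  9a + 3b + c = 41
Solving the system yields a = 5, b = -1, c = -1.
So h(x) = 5x^2 - x - 1.
Then h(2) = 17.

17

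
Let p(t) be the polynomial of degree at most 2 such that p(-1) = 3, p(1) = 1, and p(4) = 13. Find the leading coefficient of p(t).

1

Write p(t) = at^2 + bt + c. Substituting each data point gives a linear system:
  a - b + c = 3
  a + b + c = 1
  16a + 4b + c = 13
Solving the system yields a = 1, b = -1, c = 1.
So p(t) = t^2 - t + 1.
The leading coefficient is 1.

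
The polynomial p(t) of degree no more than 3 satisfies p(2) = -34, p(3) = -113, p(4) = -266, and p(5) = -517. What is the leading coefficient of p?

-4

Write p(t) = at^3 + bt^2 + ct + d. Substituting each data point gives a linear system:
  8a + 4b + 2c + d = -34
  27a + 9b + 3c + d = -113
  64a + 16b + 4c + d = -266
  125a + 25b + 5c + d = -517
Solving the system yields a = -4, b = -1, c = 2, d = -2.
So p(t) = -4t^3 - t^2 + 2t - 2.
The leading coefficient is -4.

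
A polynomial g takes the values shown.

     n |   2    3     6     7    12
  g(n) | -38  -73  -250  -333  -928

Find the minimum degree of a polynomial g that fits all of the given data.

2

Divided differences on the nodes 2, 3, 6, 7, 12:
  order 0: -38  -73  -250  -333  -928
  order 1: -35  -59  -83  -119
  order 2: -6  -6  -6
  order 3: 0  0
  order 4: 0
The order-2 divided differences are all -6 (nonzero) and every higher order vanishes, so the data lies on a polynomial of degree exactly 2.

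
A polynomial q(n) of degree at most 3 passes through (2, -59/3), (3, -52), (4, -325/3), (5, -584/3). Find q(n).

q(n) = -n^3 - 3n^2 + (5/3)n - 3

Using the Lagrange interpolation formula with nodes 2, 3, 4, 5:
  L_0(n) = (n - 3)(n - 4)(n - 5) / -6
  L_1(n) = (n - 2)(n - 4)(n - 5) / 2
  L_2(n) = (n - 2)(n - 3)(n - 5) / -2
  L_3(n) = (n - 2)(n - 3)(n - 4) / 6
Then q(n) = -59/3·L_0(n) - 52·L_1(n) - 325/3·L_2(n) - 584/3·L_3(n).
Expanding and collecting terms gives q(n) = -n³ - 3n² + (5/3)n - 3.
Check: q(3) = -52. ✓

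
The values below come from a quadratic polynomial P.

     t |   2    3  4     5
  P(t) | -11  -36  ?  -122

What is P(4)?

-73

The 3 known points determine the degree-2 polynomial uniquely.
Write P(t) = at^2 + bt + c. Substituting each data point gives a linear system:
  4a + 2b + c = -11
  9a + 3b + c = -36
  25a + 5b + c = -122
Solving the system yields a = -6, b = 5, c = 3.
So P(t) = -6t² + 5t + 3.
Then P(4) = -73.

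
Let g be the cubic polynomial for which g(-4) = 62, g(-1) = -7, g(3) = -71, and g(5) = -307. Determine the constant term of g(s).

Write g(s) = as^3 + bs^2 + cs + d. Substituting each data point gives a linear system:
  -64a + 16b - 4c + d = 62
  -a + b - c + d = -7
  27a + 9b + 3c + d = -71
  125a + 25b + 5c + d = -307
Solving the system yields a = -2, b = -3, c = 4, d = -2.
So g(s) = -2s³ - 3s² + 4s - 2.
The constant term is -2.

-2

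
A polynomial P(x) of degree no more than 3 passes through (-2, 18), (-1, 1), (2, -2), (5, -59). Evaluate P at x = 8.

-332

Using the Lagrange interpolation formula with nodes -2, -1, 2, 5:
  L_0(x) = (x + 1)(x - 2)(x - 5) / -28
  L_1(x) = (x + 2)(x - 2)(x - 5) / 18
  L_2(x) = (x + 2)(x + 1)(x - 5) / -36
  L_3(x) = (x + 2)(x + 1)(x - 2) / 126
Then P(x) = 18·L_0(x) + 1·L_1(x) - 2·L_2(x) - 59·L_3(x).
Expanding and collecting terms gives P(x) = -x^3 + 3x^2 - x - 4.
Evaluating at x = 8: P(8) = -332.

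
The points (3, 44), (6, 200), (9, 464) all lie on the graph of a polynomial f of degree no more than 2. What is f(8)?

Forward differences of the values at u = 3, 6, 9:
  f  : 44  200  464
  Δ  : 156  264
  Δ^2: 108
The second differences are constant, confirming degree 2.
Interpolating (Newton forward form) and evaluating at u = 8 gives f(8) = 364.

364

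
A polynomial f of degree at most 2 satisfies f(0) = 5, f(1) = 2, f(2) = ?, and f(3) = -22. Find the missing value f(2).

-7

On equispaced nodes a degree-2 polynomial has vanishing third forward difference, so
  - f(0) + 3·f(1) - 3·f(2) + f(3) = 0.
Substituting the known values and solving for f(2):
  -3·f(2) = 21
  f(2) = -7.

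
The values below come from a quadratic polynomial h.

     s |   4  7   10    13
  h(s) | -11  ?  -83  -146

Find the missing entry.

-38

On equispaced nodes a degree-2 polynomial has vanishing third forward difference, so
  - h(4) + 3·h(7) - 3·h(10) + h(13) = 0.
Substituting the known values and solving for h(7):
  3·h(7) = -114
  h(7) = -38.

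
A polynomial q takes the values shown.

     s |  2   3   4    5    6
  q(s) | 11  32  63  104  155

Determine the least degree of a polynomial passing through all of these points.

Forward differences of the values at s = 2, 3, 4, 5, 6:
  q  : 11  32  63  104  155
  Δ  : 21  31  41  51
  Δ^2: 10  10  10
  Δ^3: 0  0
  Δ^4: 0
The second differences are constant (10) and nonzero, while all higher differences vanish, so the minimal degree is 2.

2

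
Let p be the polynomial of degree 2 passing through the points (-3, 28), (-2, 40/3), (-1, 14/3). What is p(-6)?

Using the Lagrange interpolation formula with nodes -3, -2, -1:
  L_0(x) = (x + 2)(x + 1) / 2
  L_1(x) = (x + 3)(x + 1) / -1
  L_2(x) = (x + 3)(x + 2) / 2
Then p(x) = 28·L_0(x) + 40/3·L_1(x) + 14/3·L_2(x).
Expanding and collecting terms gives p(x) = 3x^2 + (1/3)x + 2.
Evaluating at x = -6: p(-6) = 108.

108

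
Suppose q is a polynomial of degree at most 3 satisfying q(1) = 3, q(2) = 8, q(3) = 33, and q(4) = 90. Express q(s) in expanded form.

q(s) = 2s^3 - 2s^2 - 3s + 6

Using the Lagrange interpolation formula with nodes 1, 2, 3, 4:
  L_0(s) = (s - 2)(s - 3)(s - 4) / -6
  L_1(s) = (s - 1)(s - 3)(s - 4) / 2
  L_2(s) = (s - 1)(s - 2)(s - 4) / -2
  L_3(s) = (s - 1)(s - 2)(s - 3) / 6
Then q(s) = 3·L_0(s) + 8·L_1(s) + 33·L_2(s) + 90·L_3(s).
Expanding and collecting terms gives q(s) = 2s³ - 2s² - 3s + 6.
Check: q(3) = 33. ✓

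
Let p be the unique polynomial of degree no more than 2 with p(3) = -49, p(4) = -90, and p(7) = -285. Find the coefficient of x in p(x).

1

Write p(x) = ax^2 + bx + c. Substituting each data point gives a linear system:
  9a + 3b + c = -49
  16a + 4b + c = -90
  49a + 7b + c = -285
Solving the system yields a = -6, b = 1, c = 2.
So p(x) = -6x^2 + x + 2.
The coefficient of x is 1.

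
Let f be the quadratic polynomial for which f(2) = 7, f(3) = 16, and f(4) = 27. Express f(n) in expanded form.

f(n) = n^2 + 4n - 5

Write f(n) = an^2 + bn + c. Substituting each data point gives a linear system:
  4a + 2b + c = 7
  9a + 3b + c = 16
  16a + 4b + c = 27
Solving the system yields a = 1, b = 4, c = -5.
So f(n) = n² + 4n - 5.
Check: f(2) = 7. ✓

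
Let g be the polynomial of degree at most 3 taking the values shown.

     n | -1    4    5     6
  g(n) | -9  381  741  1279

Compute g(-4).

-411

Write g(n) = an^3 + bn^2 + cn + d. Substituting each data point gives a linear system:
  -a + b - c + d = -9
  64a + 16b + 4c + d = 381
  125a + 25b + 5c + d = 741
  216a + 36b + 6c + d = 1279
Solving the system yields a = 6, b = -1, c = 3, d = 1.
So g(n) = 6n^3 - n^2 + 3n + 1.
Then g(-4) = -411.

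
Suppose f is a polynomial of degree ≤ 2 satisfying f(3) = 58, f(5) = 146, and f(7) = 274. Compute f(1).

10

Forward differences of the values at s = 3, 5, 7:
  f  : 58  146  274
  Δ  : 88  128
  Δ^2: 40
The second differences are constant, confirming degree 2.
Interpolating (Newton forward form) and evaluating at s = 1 gives f(1) = 10.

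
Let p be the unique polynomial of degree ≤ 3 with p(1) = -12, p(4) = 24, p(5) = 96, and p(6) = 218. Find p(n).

p(n) = 2n^3 - 5n^2 - 5n - 4

Using the Lagrange interpolation formula with nodes 1, 4, 5, 6:
  L_0(n) = (n - 4)(n - 5)(n - 6) / -60
  L_1(n) = (n - 1)(n - 5)(n - 6) / 6
  L_2(n) = (n - 1)(n - 4)(n - 6) / -4
  L_3(n) = (n - 1)(n - 4)(n - 5) / 10
Then p(n) = -12·L_0(n) + 24·L_1(n) + 96·L_2(n) + 218·L_3(n).
Expanding and collecting terms gives p(n) = 2n^3 - 5n^2 - 5n - 4.
Check: p(4) = 24. ✓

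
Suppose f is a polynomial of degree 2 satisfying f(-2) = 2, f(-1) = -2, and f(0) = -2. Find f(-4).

22

Using the Lagrange interpolation formula with nodes -2, -1, 0:
  L_0(x) = (x + 1)x / 2
  L_1(x) = (x + 2)x / -1
  L_2(x) = (x + 2)(x + 1) / 2
Then f(x) = 2·L_0(x) - 2·L_1(x) - 2·L_2(x).
Expanding and collecting terms gives f(x) = 2x^2 + 2x - 2.
Evaluating at x = -4: f(-4) = 22.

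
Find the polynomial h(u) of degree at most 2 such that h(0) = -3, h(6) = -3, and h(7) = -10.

Write h(u) = au^2 + bu + c. Substituting each data point gives a linear system:
  c = -3
  36a + 6b + c = -3
  49a + 7b + c = -10
Solving the system yields a = -1, b = 6, c = -3.
So h(u) = -u^2 + 6u - 3.
Check: h(7) = -10. ✓

h(u) = -u^2 + 6u - 3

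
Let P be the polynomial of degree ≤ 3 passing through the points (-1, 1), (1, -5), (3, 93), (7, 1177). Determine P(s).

P(s) = 3s^3 + 4s^2 - 6s - 6

Write P(s) = as^3 + bs^2 + cs + d. Substituting each data point gives a linear system:
  -a + b - c + d = 1
  a + b + c + d = -5
  27a + 9b + 3c + d = 93
  343a + 49b + 7c + d = 1177
Solving the system yields a = 3, b = 4, c = -6, d = -6.
So P(s) = 3s^3 + 4s^2 - 6s - 6.
Check: P(7) = 1177. ✓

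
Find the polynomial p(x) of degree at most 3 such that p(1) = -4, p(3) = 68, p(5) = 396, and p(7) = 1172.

p(x) = 4x^3 - 4x^2 - 4

Write p(x) = ax^3 + bx^2 + cx + d. Substituting each data point gives a linear system:
  a + b + c + d = -4
  27a + 9b + 3c + d = 68
  125a + 25b + 5c + d = 396
  343a + 49b + 7c + d = 1172
Solving the system yields a = 4, b = -4, c = 0, d = -4.
So p(x) = 4x^3 - 4x^2 - 4.
Check: p(1) = -4. ✓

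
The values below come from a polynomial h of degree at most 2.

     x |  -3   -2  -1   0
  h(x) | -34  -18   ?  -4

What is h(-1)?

-8

The 3 known points determine the degree-2 polynomial uniquely.
Write h(x) = ax^2 + bx + c. Substituting each data point gives a linear system:
  9a - 3b + c = -34
  4a - 2b + c = -18
  c = -4
Solving the system yields a = -3, b = 1, c = -4.
So h(x) = -3x² + x - 4.
Then h(-1) = -8.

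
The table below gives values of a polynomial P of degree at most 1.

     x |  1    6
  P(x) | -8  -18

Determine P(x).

P(x) = -2x - 6

Using the Lagrange interpolation formula with nodes 1, 6:
  L_0(x) = (x - 6) / -5
  L_1(x) = (x - 1) / 5
Then P(x) = -8·L_0(x) - 18·L_1(x).
Expanding and collecting terms gives P(x) = -2x - 6.
Check: P(6) = -18. ✓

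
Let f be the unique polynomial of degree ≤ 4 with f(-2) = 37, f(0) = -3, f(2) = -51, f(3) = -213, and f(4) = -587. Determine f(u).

f(u) = -u^4 - 6u^3 + 3u^2 + 2u - 3

Write f(u) = au^4 + bu^3 + cu^2 + du + e. Substituting each data point gives a linear system:
  16a - 8b + 4c - 2d + e = 37
  e = -3
  16a + 8b + 4c + 2d + e = -51
  81a + 27b + 9c + 3d + e = -213
  256a + 64b + 16c + 4d + e = -587
Solving the system yields a = -1, b = -6, c = 3, d = 2, e = -3.
So f(u) = -u^4 - 6u^3 + 3u^2 + 2u - 3.
Check: f(0) = -3. ✓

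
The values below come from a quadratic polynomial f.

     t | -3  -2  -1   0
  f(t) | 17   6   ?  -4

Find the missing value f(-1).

-1

The 3 known points determine the degree-2 polynomial uniquely.
Write f(t) = at^2 + bt + c. Substituting each data point gives a linear system:
  9a - 3b + c = 17
  4a - 2b + c = 6
  c = -4
Solving the system yields a = 2, b = -1, c = -4.
So f(t) = 2t² - t - 4.
Then f(-1) = -1.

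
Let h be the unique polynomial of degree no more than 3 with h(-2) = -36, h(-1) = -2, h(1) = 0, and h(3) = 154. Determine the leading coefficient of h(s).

Write h(s) = as^3 + bs^2 + cs + d. Substituting each data point gives a linear system:
  -8a + 4b - 2c + d = -36
  -a + b - c + d = -2
  a + b + c + d = 0
  27a + 9b + 3c + d = 154
Solving the system yields a = 6, b = 1, c = -5, d = -2.
So h(s) = 6s^3 + s^2 - 5s - 2.
The leading coefficient is 6.

6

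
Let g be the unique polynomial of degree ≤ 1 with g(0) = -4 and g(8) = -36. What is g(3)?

-16

Write g(n) = an + b. Substituting each data point gives a linear system:
  b = -4
  8a + b = -36
Solving the system yields a = -4, b = -4.
So g(n) = -4n - 4.
Then g(3) = -16.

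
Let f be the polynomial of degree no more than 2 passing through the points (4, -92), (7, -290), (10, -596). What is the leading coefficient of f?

Write f(t) = at^2 + bt + c. Substituting each data point gives a linear system:
  16a + 4b + c = -92
  49a + 7b + c = -290
  100a + 10b + c = -596
Solving the system yields a = -6, b = 0, c = 4.
So f(t) = -6t^2 + 4.
The leading coefficient is -6.

-6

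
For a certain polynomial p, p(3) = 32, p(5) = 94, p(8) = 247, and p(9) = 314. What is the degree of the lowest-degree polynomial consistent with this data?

2

Divided differences on the nodes 3, 5, 8, 9:
  order 0: 32  94  247  314
  order 1: 31  51  67
  order 2: 4  4
  order 3: 0
The order-2 divided differences are all 4 (nonzero) and every higher order vanishes, so the data lies on a polynomial of degree exactly 2.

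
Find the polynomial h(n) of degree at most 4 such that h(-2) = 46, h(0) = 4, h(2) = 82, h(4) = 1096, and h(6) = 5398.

h(n) = 4n^4 + n^3 - n^2 + 5n + 4

Write h(n) = an^4 + bn^3 + cn^2 + dn + e. Substituting each data point gives a linear system:
  16a - 8b + 4c - 2d + e = 46
  e = 4
  16a + 8b + 4c + 2d + e = 82
  256a + 64b + 16c + 4d + e = 1096
  1296a + 216b + 36c + 6d + e = 5398
Solving the system yields a = 4, b = 1, c = -1, d = 5, e = 4.
So h(n) = 4n^4 + n^3 - n^2 + 5n + 4.
Check: h(4) = 1096. ✓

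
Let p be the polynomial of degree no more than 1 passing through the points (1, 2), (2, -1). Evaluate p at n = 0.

Using the Lagrange interpolation formula with nodes 1, 2:
  L_0(n) = (n - 2) / -1
  L_1(n) = (n - 1) / 1
Then p(n) = 2·L_0(n) - 1·L_1(n).
Expanding and collecting terms gives p(n) = -3n + 5.
Evaluating at n = 0: p(0) = 5.

5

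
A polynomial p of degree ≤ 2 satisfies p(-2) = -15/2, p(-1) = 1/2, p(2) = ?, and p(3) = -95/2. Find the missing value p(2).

The 3 known points determine the degree-2 polynomial uniquely.
Write p(n) = an^2 + bn + c. Substituting each data point gives a linear system:
  4a - 2b + c = -15/2
  a - b + c = 1/2
  9a + 3b + c = -95/2
Solving the system yields a = -4, b = -4, c = 1/2.
So p(n) = -4n^2 - 4n + 1/2.
Then p(2) = -47/2.

-47/2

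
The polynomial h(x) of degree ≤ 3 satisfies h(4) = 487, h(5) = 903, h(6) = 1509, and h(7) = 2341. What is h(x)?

h(x) = 6x^3 + 5x^2 + 5x + 3

Write h(x) = ax^3 + bx^2 + cx + d. Substituting each data point gives a linear system:
  64a + 16b + 4c + d = 487
  125a + 25b + 5c + d = 903
  216a + 36b + 6c + d = 1509
  343a + 49b + 7c + d = 2341
Solving the system yields a = 6, b = 5, c = 5, d = 3.
So h(x) = 6x^3 + 5x^2 + 5x + 3.
Check: h(7) = 2341. ✓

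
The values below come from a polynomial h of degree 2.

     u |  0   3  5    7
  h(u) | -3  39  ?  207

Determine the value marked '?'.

The 3 known points determine the degree-2 polynomial uniquely.
Write h(u) = au^2 + bu + c. Substituting each data point gives a linear system:
  c = -3
  9a + 3b + c = 39
  49a + 7b + c = 207
Solving the system yields a = 4, b = 2, c = -3.
So h(u) = 4u^2 + 2u - 3.
Then h(5) = 107.

107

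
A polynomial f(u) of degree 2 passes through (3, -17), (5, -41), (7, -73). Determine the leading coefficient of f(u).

Write f(u) = au^2 + bu + c. Substituting each data point gives a linear system:
  9a + 3b + c = -17
  25a + 5b + c = -41
  49a + 7b + c = -73
Solving the system yields a = -1, b = -4, c = 4.
So f(u) = -u^2 - 4u + 4.
The leading coefficient is -1.

-1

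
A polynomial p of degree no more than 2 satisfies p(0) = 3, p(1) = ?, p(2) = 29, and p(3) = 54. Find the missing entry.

12

On equispaced nodes a degree-2 polynomial has vanishing third forward difference, so
  - p(0) + 3·p(1) - 3·p(2) + p(3) = 0.
Substituting the known values and solving for p(1):
  3·p(1) = 36
  p(1) = 12.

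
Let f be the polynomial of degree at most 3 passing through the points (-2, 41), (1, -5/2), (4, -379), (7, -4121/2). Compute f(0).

1

Write f(n) = an^3 + bn^2 + cn + d. Substituting each data point gives a linear system:
  -8a + 4b - 2c + d = 41
  a + b + c + d = -5/2
  64a + 16b + 4c + d = -379
  343a + 49b + 7c + d = -4121/2
Solving the system yields a = -6, b = -1/2, c = 3, d = 1.
So f(n) = -6n^3 - (1/2)n^2 + 3n + 1.
Then f(0) = 1.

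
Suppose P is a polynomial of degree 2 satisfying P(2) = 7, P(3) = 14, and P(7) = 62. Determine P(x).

Write P(x) = ax^2 + bx + c. Substituting each data point gives a linear system:
  4a + 2b + c = 7
  9a + 3b + c = 14
  49a + 7b + c = 62
Solving the system yields a = 1, b = 2, c = -1.
So P(x) = x^2 + 2x - 1.
Check: P(7) = 62. ✓

P(x) = x^2 + 2x - 1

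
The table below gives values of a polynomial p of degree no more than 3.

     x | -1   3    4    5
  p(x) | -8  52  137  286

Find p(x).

p(x) = 3x^3 - 4x^2 + 2x + 1

Using the Lagrange interpolation formula with nodes -1, 3, 4, 5:
  L_0(x) = (x - 3)(x - 4)(x - 5) / -120
  L_1(x) = (x + 1)(x - 4)(x - 5) / 8
  L_2(x) = (x + 1)(x - 3)(x - 5) / -5
  L_3(x) = (x + 1)(x - 3)(x - 4) / 12
Then p(x) = -8·L_0(x) + 52·L_1(x) + 137·L_2(x) + 286·L_3(x).
Expanding and collecting terms gives p(x) = 3x^3 - 4x^2 + 2x + 1.
Check: p(-1) = -8. ✓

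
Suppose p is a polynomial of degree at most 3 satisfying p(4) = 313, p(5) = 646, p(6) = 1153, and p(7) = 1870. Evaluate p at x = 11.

7558

Using the Lagrange interpolation formula with nodes 4, 5, 6, 7:
  L_0(x) = (x - 5)(x - 6)(x - 7) / -6
  L_1(x) = (x - 4)(x - 6)(x - 7) / 2
  L_2(x) = (x - 4)(x - 5)(x - 7) / -2
  L_3(x) = (x - 4)(x - 5)(x - 6) / 6
Then p(x) = 313·L_0(x) + 646·L_1(x) + 1153·L_2(x) + 1870·L_3(x).
Expanding and collecting terms gives p(x) = 6x³ - 3x² - 6x + 1.
Evaluating at x = 11: p(11) = 7558.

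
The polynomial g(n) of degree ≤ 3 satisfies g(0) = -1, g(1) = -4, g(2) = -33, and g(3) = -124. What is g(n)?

Using the Lagrange interpolation formula with nodes 0, 1, 2, 3:
  L_0(n) = (n - 1)(n - 2)(n - 3) / -6
  L_1(n) = n(n - 2)(n - 3) / 2
  L_2(n) = n(n - 1)(n - 3) / -2
  L_3(n) = n(n - 1)(n - 2) / 6
Then g(n) = -1·L_0(n) - 4·L_1(n) - 33·L_2(n) - 124·L_3(n).
Expanding and collecting terms gives g(n) = -6n^3 + 5n^2 - 2n - 1.
Check: g(2) = -33. ✓

g(n) = -6n^3 + 5n^2 - 2n - 1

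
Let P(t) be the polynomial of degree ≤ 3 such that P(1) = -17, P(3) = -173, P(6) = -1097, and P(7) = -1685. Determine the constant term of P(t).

Write P(t) = at^3 + bt^2 + ct + d. Substituting each data point gives a linear system:
  a + b + c + d = -17
  27a + 9b + 3c + d = -173
  216a + 36b + 6c + d = -1097
  343a + 49b + 7c + d = -1685
Solving the system yields a = -4, b = -6, c = -2, d = -5.
So P(t) = -4t^3 - 6t^2 - 2t - 5.
The constant term is -5.

-5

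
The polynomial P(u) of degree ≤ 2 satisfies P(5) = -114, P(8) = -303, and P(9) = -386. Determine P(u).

P(u) = -5u^2 + 2u + 1

Write P(u) = au^2 + bu + c. Substituting each data point gives a linear system:
  25a + 5b + c = -114
  64a + 8b + c = -303
  81a + 9b + c = -386
Solving the system yields a = -5, b = 2, c = 1.
So P(u) = -5u^2 + 2u + 1.
Check: P(5) = -114. ✓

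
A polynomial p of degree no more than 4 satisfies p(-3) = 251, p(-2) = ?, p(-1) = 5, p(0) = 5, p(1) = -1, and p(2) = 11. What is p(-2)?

On equispaced nodes a degree-4 polynomial has vanishing fifth forward difference, so
  - p(-3) + 5·p(-2) - 10·p(-1) + 10·p(0) - 5·p(1) + p(2) = 0.
Substituting the known values and solving for p(-2):
  5·p(-2) = 235
  p(-2) = 47.

47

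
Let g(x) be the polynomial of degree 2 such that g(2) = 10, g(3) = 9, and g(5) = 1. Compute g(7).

-15

Using the Lagrange interpolation formula with nodes 2, 3, 5:
  L_0(x) = (x - 3)(x - 5) / 3
  L_1(x) = (x - 2)(x - 5) / -2
  L_2(x) = (x - 2)(x - 3) / 6
Then g(x) = 10·L_0(x) + 9·L_1(x) + 1·L_2(x).
Expanding and collecting terms gives g(x) = -x^2 + 4x + 6.
Evaluating at x = 7: g(7) = -15.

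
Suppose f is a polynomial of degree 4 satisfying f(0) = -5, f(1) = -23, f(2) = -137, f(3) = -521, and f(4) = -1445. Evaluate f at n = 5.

Forward differences of the values at n = 0, 1, 2, 3, 4:
  f  : -5  -23  -137  -521  -1445
  Δ  : -18  -114  -384  -924
  Δ^2: -96  -270  -540
  Δ^3: -174  -270
  Δ^4: -96
The fourth differences are constant, confirming degree 4.
Interpolating (Newton forward form) and evaluating at n = 5 gives f(5) = -3275.

-3275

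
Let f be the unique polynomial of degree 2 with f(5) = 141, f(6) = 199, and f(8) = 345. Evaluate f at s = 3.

55

Write f(s) = as^2 + bs + c. Substituting each data point gives a linear system:
  25a + 5b + c = 141
  36a + 6b + c = 199
  64a + 8b + c = 345
Solving the system yields a = 5, b = 3, c = 1.
So f(s) = 5s^2 + 3s + 1.
Then f(3) = 55.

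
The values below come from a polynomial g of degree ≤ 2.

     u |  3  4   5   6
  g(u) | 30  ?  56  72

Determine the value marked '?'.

The 3 known points determine the degree-2 polynomial uniquely.
Write g(u) = au^2 + bu + c. Substituting each data point gives a linear system:
  9a + 3b + c = 30
  25a + 5b + c = 56
  36a + 6b + c = 72
Solving the system yields a = 1, b = 5, c = 6.
So g(u) = u^2 + 5u + 6.
Then g(4) = 42.

42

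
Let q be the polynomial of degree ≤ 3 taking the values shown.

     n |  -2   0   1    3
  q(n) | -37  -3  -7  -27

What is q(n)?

Using the Lagrange interpolation formula with nodes -2, 0, 1, 3:
  L_0(n) = n(n - 1)(n - 3) / -30
  L_1(n) = (n + 2)(n - 1)(n - 3) / 6
  L_2(n) = (n + 2)n(n - 3) / -6
  L_3(n) = (n + 2)n(n - 1) / 30
Then q(n) = -37·L_0(n) - 3·L_1(n) - 7·L_2(n) - 27·L_3(n).
Expanding and collecting terms gives q(n) = n^3 - 6n^2 + n - 3.
Check: q(1) = -7. ✓

q(n) = n^3 - 6n^2 + n - 3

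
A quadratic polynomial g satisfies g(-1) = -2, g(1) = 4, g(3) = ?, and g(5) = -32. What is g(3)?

On equispaced nodes a degree-2 polynomial has vanishing third forward difference, so
  - g(-1) + 3·g(1) - 3·g(3) + g(5) = 0.
Substituting the known values and solving for g(3):
  -3·g(3) = 18
  g(3) = -6.

-6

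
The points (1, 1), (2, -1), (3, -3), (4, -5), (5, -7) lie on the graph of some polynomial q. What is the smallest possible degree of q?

1

Forward differences of the values at n = 1, 2, 3, 4, 5:
  q  : 1  -1  -3  -5  -7
  Δ  : -2  -2  -2  -2
  Δ^2: 0  0  0
  Δ^3: 0  0
  Δ^4: 0
The first differences are constant (-2) and nonzero, while all higher differences vanish, so the minimal degree is 1.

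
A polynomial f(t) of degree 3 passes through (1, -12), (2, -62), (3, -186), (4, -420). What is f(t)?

f(t) = -6t^3 - t^2 - 5t

Write f(t) = at^3 + bt^2 + ct + d. Substituting each data point gives a linear system:
  a + b + c + d = -12
  8a + 4b + 2c + d = -62
  27a + 9b + 3c + d = -186
  64a + 16b + 4c + d = -420
Solving the system yields a = -6, b = -1, c = -5, d = 0.
So f(t) = -6t^3 - t^2 - 5t.
Check: f(3) = -186. ✓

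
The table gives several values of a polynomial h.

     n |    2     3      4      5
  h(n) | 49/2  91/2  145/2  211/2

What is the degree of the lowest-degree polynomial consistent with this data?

2

Forward differences of the values at n = 2, 3, 4, 5:
  h  : 49/2  91/2  145/2  211/2
  Δ  : 21  27  33
  Δ^2: 6  6
  Δ^3: 0
The second differences are constant (6) and nonzero, while all higher differences vanish, so the minimal degree is 2.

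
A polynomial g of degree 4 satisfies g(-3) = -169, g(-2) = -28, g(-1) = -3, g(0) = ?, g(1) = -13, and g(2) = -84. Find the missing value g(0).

-4

The 5 known points determine the degree-4 polynomial uniquely.
Write g(n) = an^4 + bn^3 + cn^2 + dn + e. Substituting each data point gives a linear system:
  81a - 27b + 9c - 3d + e = -169
  16a - 8b + 4c - 2d + e = -28
  a - b + c - d + e = -3
  a + b + c + d + e = -13
  16a + 8b + 4c + 2d + e = -84
Solving the system yields a = -3, b = -3, c = -1, d = -2, e = -4.
So g(n) = -3n⁴ - 3n³ - n² - 2n - 4.
Then g(0) = -4.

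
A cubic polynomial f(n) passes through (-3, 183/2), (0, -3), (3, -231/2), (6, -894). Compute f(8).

-2103

Using the Lagrange interpolation formula with nodes -3, 0, 3, 6:
  L_0(n) = n(n - 3)(n - 6) / -162
  L_1(n) = (n + 3)(n - 3)(n - 6) / 54
  L_2(n) = (n + 3)n(n - 6) / -54
  L_3(n) = (n + 3)n(n - 3) / 162
Then f(n) = 183/2·L_0(n) - 3·L_1(n) - 231/2·L_2(n) - 894·L_3(n).
Expanding and collecting terms gives f(n) = -4n^3 - n^2 + (3/2)n - 3.
Evaluating at n = 8: f(8) = -2103.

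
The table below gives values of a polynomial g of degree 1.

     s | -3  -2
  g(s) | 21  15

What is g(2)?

-9

Write g(s) = as + b. Substituting each data point gives a linear system:
  -3a + b = 21
  -2a + b = 15
Solving the system yields a = -6, b = 3.
So g(s) = -6s + 3.
Then g(2) = -9.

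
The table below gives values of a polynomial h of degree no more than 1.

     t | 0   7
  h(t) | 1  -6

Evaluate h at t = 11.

-10

Using the Lagrange interpolation formula with nodes 0, 7:
  L_0(t) = (t - 7) / -7
  L_1(t) = t / 7
Then h(t) = 1·L_0(t) - 6·L_1(t).
Expanding and collecting terms gives h(t) = -t + 1.
Evaluating at t = 11: h(11) = -10.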